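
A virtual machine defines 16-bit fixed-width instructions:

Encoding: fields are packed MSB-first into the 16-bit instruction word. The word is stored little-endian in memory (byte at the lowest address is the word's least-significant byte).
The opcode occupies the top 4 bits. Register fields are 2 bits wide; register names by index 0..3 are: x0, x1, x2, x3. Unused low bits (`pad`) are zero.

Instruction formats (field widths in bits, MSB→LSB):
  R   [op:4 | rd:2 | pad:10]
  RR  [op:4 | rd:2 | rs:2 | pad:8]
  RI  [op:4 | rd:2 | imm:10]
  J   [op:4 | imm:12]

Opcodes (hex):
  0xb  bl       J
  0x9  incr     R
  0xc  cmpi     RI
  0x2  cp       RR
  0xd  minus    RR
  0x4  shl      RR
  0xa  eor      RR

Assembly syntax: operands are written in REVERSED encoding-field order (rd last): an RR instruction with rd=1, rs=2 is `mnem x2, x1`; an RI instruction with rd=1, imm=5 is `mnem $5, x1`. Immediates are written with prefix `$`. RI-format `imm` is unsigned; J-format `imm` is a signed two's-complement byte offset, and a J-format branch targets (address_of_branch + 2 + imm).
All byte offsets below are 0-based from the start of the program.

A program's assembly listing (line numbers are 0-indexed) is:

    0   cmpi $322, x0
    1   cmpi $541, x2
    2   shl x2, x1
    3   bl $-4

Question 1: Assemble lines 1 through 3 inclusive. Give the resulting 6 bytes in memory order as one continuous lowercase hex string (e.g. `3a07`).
1. cmpi fields op=0xc:4|rd=2:2|imm=541:10 → word ca1dh → 1d ca
2. shl fields op=0x4:4|rd=1:2|rs=2:2|pad=0:8 → word 4600h → 00 46
3. bl fields op=0xb:4|imm=-4:12 → word bffch → fc bf

1dca0046fcbf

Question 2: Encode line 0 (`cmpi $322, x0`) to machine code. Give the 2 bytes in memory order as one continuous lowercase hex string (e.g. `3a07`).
line 0 (cmpi): pack op=0xc:4|rd=0:2|imm=322:10 = 0xc142; little→ 42 c1

42c1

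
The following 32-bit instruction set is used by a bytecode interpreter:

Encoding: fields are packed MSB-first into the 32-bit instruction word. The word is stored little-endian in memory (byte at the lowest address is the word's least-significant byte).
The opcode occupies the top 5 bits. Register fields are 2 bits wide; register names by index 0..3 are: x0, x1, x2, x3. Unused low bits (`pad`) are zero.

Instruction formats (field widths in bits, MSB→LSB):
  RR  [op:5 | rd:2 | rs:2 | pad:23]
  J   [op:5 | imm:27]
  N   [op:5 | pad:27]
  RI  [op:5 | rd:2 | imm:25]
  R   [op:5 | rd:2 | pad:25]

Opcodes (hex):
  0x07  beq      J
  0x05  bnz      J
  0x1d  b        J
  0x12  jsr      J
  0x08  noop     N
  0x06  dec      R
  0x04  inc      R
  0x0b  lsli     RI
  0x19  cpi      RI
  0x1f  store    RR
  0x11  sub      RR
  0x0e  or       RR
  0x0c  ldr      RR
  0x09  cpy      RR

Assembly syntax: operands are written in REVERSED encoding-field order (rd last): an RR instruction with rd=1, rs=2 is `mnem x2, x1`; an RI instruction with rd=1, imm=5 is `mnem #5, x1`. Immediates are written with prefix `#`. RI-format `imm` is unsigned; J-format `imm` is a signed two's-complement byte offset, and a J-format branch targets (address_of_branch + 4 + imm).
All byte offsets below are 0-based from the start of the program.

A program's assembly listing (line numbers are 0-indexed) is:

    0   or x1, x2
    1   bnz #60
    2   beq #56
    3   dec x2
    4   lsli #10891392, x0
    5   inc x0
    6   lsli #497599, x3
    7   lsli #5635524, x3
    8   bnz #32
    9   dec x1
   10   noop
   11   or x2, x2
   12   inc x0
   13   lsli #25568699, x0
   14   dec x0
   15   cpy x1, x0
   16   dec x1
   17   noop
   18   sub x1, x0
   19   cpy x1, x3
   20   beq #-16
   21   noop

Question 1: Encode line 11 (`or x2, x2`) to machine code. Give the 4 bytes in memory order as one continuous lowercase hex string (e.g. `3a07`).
00000075

11. or fields op=0xe:5|rd=2:2|rs=2:2|pad=0:23 → word 75000000h → 00 00 00 75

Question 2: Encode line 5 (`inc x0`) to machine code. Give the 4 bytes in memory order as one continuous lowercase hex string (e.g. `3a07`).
00000020

5. inc fields op=0x4:5|rd=0:2|pad=0:25 → word 20000000h → 00 00 00 20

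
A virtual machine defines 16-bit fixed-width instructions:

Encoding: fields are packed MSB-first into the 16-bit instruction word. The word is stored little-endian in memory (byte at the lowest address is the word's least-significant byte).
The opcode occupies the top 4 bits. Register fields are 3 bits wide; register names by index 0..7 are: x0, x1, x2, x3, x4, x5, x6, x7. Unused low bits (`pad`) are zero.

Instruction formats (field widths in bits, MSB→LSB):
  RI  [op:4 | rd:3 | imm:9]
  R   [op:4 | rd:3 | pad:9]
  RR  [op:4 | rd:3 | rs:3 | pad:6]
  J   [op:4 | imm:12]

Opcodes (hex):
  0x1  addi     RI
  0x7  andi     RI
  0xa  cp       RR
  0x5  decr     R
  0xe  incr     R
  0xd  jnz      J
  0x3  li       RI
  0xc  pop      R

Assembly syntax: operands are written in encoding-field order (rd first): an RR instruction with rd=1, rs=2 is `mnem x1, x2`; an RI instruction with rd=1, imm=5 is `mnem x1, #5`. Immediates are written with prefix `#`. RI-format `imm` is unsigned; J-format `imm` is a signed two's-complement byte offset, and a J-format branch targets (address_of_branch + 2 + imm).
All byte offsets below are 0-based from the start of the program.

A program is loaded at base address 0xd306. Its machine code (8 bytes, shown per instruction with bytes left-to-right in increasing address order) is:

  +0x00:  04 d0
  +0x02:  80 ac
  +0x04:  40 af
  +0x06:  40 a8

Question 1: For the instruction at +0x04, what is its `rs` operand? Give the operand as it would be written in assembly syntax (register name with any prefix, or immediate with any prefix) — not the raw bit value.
@+04  little-endian(40 af) = 0xaf40
  op=0xaf40>>12=0xa ⇒ cp (RR)
  rd@[11:9]=0x7 ⇒ x7
  rs@[8:6]=0x5 ⇒ x5

x5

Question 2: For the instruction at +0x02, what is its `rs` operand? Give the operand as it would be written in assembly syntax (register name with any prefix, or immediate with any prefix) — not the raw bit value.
x2

[02] 80 ac → 0xac80
  top 4b → 0xa → cp [RR]
  rd@[11:9]=0x6 ⇒ x6
  rs@[8:6]=0x2 ⇒ x2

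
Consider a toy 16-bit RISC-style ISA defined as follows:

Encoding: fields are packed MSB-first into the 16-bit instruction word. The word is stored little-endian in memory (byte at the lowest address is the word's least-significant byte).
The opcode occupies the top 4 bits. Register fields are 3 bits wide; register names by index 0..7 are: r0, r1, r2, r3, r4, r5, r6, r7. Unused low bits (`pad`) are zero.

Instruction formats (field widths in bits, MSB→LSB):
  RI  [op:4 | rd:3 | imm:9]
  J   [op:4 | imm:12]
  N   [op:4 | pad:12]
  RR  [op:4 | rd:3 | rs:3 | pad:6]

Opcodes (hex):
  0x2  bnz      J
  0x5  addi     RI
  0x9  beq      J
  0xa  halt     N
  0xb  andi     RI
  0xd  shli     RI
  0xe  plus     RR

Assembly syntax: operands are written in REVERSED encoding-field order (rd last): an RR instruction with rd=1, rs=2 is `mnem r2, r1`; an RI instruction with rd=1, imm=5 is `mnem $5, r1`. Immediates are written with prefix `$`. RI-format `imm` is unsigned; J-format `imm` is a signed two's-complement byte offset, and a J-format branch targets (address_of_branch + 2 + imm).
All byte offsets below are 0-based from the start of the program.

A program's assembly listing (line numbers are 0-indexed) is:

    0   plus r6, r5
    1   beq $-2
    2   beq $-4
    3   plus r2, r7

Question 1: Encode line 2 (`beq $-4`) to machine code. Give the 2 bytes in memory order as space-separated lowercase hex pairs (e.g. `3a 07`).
line 2 (beq): pack op=0x9:4|imm=-4:12 = 0x9ffc; little→ fc 9f

fc 9f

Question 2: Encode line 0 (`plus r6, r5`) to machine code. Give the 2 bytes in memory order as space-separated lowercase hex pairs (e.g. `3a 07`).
80 eb

L0: plus op=0xe:4|rd=5:3|rs=6:3|pad=0:6 ⇒ 0xeb80 ⇒ little 80 eb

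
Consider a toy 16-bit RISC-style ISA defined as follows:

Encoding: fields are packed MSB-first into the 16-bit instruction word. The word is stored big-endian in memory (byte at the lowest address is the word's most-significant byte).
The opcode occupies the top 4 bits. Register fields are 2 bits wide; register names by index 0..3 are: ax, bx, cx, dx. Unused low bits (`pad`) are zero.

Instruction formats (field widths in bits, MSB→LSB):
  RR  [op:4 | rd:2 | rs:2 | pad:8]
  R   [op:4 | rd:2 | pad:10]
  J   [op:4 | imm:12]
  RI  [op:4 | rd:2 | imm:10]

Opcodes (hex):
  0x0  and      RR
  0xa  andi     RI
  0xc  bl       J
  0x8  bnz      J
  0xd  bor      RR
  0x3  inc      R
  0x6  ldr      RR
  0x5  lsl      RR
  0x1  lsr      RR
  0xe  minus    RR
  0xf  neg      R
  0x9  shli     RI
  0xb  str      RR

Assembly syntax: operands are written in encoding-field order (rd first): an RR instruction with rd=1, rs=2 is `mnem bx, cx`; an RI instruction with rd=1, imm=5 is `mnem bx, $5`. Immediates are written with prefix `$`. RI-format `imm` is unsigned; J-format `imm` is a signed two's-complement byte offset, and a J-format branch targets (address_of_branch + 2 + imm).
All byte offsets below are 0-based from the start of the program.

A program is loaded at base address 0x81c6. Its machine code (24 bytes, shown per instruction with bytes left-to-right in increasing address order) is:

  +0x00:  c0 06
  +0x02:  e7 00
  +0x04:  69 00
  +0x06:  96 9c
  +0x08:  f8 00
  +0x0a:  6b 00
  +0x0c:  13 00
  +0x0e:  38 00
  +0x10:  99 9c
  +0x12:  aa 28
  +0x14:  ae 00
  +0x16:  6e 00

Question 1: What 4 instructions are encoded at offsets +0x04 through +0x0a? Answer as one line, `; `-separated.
ldr cx, bx; shli bx, $668; neg cx; ldr cx, dx

@+04  big-endian(69 00) = 0x6900
  top 4b → 0x6 → ldr [RR]
  rd: (w>>10)&0x3=0x2 → cx
  rs: (w>>8)&0x3=0x1 → bx
@+06  big-endian(96 9c) = 0x969c
  top 4b → 0x9 → shli [RI]
  rd: (w>>10)&0x3=0x1 → bx
  imm: (w>>0)&0x3ff=0x29c → $668
@+08  big-endian(f8 00) = 0xf800
  top 4b → 0xf → neg [R]
  rd: (w>>10)&0x3=0x2 → cx
@+0a  big-endian(6b 00) = 0x6b00
  top 4b → 0x6 → ldr [RR]
  rd: (w>>10)&0x3=0x2 → cx
  rs: (w>>8)&0x3=0x3 → dx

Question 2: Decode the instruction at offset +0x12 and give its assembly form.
andi cx, $552

@+12  big-endian(aa 28) = 0xaa28
  top 4b → 0xa → andi [RI]
  [11:10] rd=2 = cx
  [9:0] imm=552 = $552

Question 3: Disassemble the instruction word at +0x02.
minus bx, dx

@+02  big-endian(e7 00) = 0xe700
  top 4b → 0xe → minus [RR]
  rd: (w>>10)&0x3=0x1 → bx
  rs: (w>>8)&0x3=0x3 → dx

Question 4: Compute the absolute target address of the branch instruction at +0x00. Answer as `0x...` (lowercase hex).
@+00  big-endian(c0 06) = 0xc006
  op=0xc006>>12=0xc ⇒ bl (J)
  [11:0] imm=6 = $6
  target = base 0x81c6 + off 0x00 + 2 + imm 6 = 0x81ce

0x81ce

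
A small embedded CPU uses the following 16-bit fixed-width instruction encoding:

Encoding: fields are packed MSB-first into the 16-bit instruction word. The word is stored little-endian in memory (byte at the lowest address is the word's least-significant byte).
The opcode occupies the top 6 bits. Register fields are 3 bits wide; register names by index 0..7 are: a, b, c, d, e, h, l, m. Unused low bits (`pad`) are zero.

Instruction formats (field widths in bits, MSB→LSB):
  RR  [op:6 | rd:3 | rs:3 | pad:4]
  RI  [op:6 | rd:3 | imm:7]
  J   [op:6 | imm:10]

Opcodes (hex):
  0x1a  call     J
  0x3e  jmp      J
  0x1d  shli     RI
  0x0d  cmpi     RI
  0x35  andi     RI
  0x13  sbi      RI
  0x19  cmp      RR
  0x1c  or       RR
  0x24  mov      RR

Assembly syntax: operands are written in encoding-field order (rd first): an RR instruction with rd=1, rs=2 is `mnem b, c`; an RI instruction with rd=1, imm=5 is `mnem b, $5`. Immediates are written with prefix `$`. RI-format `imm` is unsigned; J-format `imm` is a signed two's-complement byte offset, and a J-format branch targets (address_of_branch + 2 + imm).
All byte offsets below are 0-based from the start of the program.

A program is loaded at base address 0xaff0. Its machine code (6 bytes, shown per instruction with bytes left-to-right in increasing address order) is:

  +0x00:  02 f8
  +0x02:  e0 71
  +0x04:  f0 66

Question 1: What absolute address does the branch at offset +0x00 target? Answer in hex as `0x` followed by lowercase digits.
0xaff4

off 0x00: read 02 f8 as little → 0xf802
  op=0xf802>>10=0x3e ⇒ jmp (J)
  imm: (w>>0)&0x3ff=0x2 → $2
  target = base 0xaff0 + off 0x00 + 2 + imm 2 = 0xaff4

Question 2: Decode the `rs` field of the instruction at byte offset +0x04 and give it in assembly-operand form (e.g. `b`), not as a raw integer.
off 0x04: read f0 66 as little → 0x66f0
  top 6b → 0x19 → cmp [RR]
  [9:7] rd=5 = h
  [6:4] rs=7 = m

m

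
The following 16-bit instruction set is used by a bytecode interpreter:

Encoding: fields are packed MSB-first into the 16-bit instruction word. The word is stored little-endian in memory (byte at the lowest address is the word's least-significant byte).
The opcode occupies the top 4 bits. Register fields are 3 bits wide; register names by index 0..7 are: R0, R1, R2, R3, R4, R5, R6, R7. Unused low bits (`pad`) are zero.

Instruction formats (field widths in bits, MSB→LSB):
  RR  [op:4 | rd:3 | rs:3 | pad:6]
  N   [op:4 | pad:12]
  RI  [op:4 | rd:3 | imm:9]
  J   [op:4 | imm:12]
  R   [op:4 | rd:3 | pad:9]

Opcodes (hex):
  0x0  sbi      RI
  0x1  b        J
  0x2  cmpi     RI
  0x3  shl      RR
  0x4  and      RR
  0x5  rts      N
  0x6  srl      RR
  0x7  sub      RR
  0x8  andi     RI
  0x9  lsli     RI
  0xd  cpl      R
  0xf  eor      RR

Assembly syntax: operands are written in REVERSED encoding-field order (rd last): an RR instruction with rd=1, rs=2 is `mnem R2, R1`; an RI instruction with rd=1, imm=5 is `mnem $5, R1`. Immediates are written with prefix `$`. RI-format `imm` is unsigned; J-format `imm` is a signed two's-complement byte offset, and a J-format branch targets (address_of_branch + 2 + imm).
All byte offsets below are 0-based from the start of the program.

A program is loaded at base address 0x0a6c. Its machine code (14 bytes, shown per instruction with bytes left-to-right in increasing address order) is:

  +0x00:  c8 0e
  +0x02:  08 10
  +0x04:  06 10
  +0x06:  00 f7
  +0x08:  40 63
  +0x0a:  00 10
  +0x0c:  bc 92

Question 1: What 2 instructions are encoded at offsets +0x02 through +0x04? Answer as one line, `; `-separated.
+0x02: 08 10 ⇒ word 0x1008 (little)
  top 4b → 0x1 → b [J]
  imm: (w>>0)&0xfff=0x8 → $8
+0x04: 06 10 ⇒ word 0x1006 (little)
  top 4b → 0x1 → b [J]
  imm: (w>>0)&0xfff=0x6 → $6

b $8; b $6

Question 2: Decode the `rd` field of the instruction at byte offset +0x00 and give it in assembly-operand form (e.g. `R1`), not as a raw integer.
R7

[00] c8 0e → 0x0ec8
  top 4b → 0x0 → sbi [RI]
  rd@[11:9]=0x7 ⇒ R7
  imm@[8:0]=0xc8 ⇒ $200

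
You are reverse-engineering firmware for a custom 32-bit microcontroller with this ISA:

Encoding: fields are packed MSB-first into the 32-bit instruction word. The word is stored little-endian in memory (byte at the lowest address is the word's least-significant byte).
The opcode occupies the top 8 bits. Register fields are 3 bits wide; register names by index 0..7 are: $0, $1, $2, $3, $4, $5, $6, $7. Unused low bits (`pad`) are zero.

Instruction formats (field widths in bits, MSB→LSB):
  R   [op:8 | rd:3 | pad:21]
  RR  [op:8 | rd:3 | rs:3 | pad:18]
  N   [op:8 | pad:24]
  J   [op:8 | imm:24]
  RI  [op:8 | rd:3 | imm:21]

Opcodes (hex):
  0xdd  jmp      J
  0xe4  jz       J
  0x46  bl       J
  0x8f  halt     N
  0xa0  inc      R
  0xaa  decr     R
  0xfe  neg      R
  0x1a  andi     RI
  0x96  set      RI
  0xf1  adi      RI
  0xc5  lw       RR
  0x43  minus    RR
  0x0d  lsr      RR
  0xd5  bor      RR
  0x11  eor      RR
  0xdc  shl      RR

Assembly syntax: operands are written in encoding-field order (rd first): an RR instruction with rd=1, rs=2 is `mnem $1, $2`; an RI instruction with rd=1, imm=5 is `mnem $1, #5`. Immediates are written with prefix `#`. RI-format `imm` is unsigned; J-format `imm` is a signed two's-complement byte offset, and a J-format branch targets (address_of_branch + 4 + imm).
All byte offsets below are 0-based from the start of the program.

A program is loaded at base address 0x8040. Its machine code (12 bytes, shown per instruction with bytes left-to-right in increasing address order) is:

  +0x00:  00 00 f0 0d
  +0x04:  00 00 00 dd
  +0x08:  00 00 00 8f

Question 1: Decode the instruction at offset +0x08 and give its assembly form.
halt

off 0x08: read 00 00 00 8f as little → 0x8f000000
  opcode bits[31:24]=0x8f: halt/N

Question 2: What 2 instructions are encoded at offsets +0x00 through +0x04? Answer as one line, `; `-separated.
lsr $7, $4; jmp #0

[00] 00 00 f0 0d → 0x0df00000
  op=0x0df00000>>24=0xd ⇒ lsr (RR)
  [23:21] rd=7 = $7
  [20:18] rs=4 = $4
[04] 00 00 00 dd → 0xdd000000
  op=0xdd000000>>24=0xdd ⇒ jmp (J)
  [23:0] imm=0 = #0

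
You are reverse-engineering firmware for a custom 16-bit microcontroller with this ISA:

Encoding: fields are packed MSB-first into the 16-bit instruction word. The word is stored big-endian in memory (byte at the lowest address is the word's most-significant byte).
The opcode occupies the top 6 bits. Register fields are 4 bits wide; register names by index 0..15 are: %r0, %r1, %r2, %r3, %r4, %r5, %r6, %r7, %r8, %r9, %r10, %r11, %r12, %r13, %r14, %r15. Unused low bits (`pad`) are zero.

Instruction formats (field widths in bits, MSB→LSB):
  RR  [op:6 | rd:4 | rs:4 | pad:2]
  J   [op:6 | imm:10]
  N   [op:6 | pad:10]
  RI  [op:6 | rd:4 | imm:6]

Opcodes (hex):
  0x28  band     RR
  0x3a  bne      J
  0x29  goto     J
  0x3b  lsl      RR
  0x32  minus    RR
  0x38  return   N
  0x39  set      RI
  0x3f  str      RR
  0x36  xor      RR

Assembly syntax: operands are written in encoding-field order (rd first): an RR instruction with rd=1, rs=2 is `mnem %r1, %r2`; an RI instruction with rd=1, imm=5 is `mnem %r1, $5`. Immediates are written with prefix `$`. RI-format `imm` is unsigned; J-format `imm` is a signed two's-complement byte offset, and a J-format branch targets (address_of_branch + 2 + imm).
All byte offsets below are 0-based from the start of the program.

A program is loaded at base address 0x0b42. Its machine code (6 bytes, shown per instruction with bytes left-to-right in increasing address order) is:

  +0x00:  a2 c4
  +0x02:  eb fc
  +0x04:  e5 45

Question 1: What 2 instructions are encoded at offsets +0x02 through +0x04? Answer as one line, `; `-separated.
+0x02: eb fc ⇒ word 0xebfc (big)
  op=0xebfc>>10=0x3a ⇒ bne (J)
  imm@[9:0]=0x3fc (s10→-4) ⇒ $-4
+0x04: e5 45 ⇒ word 0xe545 (big)
  op=0xe545>>10=0x39 ⇒ set (RI)
  rd@[9:6]=0x5 ⇒ %r5
  imm@[5:0]=0x5 ⇒ $5

bne $-4; set %r5, $5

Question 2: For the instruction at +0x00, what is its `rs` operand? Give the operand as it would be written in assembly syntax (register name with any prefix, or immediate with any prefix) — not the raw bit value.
%r1

[00] a2 c4 → 0xa2c4
  top 6b → 0x28 → band [RR]
  rd: (w>>6)&0xf=0xb → %r11
  rs: (w>>2)&0xf=0x1 → %r1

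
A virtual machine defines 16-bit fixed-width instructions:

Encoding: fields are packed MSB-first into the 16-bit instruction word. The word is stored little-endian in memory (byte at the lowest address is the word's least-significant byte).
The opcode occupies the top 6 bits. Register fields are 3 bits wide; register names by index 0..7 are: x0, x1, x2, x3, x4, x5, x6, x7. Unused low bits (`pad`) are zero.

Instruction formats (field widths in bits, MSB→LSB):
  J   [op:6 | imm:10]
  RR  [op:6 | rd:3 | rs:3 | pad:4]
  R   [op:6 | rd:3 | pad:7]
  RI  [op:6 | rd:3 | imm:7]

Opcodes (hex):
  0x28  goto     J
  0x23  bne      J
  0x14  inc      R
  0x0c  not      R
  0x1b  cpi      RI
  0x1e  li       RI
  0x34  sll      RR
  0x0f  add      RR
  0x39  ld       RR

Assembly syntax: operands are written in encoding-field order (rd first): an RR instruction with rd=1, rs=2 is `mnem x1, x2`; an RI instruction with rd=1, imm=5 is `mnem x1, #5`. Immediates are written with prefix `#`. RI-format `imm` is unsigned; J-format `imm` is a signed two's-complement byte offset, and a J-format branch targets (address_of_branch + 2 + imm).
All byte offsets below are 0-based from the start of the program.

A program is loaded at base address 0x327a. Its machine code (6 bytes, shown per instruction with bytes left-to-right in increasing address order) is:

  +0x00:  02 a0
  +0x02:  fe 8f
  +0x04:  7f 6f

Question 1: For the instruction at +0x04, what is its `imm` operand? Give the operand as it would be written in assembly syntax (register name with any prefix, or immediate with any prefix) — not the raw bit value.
#127

+0x04: 7f 6f ⇒ word 0x6f7f (little)
  op=0x6f7f>>10=0x1b ⇒ cpi (RI)
  [9:7] rd=6 = x6
  [6:0] imm=127 = #127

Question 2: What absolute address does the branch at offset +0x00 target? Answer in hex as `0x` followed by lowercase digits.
off 0x00: read 02 a0 as little → 0xa002
  top 6b → 0x28 → goto [J]
  [9:0] imm=2 = #2
  target = base 0x327a + off 0x00 + 2 + imm 2 = 0x327e

0x327e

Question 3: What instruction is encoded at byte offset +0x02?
bne #-2

off 0x02: read fe 8f as little → 0x8ffe
  op=0x8ffe>>10=0x23 ⇒ bne (J)
  imm: (w>>0)&0x3ff=0x3fe (s10→-2) → #-2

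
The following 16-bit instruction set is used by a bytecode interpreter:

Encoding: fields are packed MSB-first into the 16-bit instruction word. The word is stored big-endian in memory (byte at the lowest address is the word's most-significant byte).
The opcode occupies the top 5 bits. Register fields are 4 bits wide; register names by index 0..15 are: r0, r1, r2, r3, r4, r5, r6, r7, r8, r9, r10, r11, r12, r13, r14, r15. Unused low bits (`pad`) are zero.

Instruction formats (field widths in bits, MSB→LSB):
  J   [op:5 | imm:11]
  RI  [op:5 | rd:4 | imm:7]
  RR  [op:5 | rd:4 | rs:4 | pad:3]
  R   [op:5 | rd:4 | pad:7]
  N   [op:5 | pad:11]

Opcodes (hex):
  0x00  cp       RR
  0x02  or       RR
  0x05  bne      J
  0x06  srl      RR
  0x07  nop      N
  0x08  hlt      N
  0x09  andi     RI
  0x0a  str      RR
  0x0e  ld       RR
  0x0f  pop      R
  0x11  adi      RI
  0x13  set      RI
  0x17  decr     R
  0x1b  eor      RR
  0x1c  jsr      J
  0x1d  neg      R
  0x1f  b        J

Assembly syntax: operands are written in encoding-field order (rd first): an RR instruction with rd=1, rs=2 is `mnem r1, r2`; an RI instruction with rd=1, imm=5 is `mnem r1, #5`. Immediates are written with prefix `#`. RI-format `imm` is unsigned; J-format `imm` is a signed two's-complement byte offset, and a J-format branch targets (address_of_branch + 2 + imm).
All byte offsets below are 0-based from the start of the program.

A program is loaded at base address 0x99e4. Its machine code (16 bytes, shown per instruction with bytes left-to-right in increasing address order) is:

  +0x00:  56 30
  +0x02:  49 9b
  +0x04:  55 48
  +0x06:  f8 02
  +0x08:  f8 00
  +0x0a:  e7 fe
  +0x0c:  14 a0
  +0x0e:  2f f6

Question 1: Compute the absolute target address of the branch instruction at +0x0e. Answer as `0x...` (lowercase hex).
0x99ea

@+0e  big-endian(2f f6) = 0x2ff6
  top 5b → 0x5 → bne [J]
  [10:0] imm=2038 (s11→-10) = #-10
  target = base 0x99e4 + off 0x0e + 2 + imm -10 = 0x99ea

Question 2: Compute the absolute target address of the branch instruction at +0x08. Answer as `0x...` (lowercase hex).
0x99ee

off 0x08: read f8 00 as big → 0xf800
  op=0xf800>>11=0x1f ⇒ b (J)
  imm@[10:0]=0x0 ⇒ #0
  target = base 0x99e4 + off 0x08 + 2 + imm 0 = 0x99ee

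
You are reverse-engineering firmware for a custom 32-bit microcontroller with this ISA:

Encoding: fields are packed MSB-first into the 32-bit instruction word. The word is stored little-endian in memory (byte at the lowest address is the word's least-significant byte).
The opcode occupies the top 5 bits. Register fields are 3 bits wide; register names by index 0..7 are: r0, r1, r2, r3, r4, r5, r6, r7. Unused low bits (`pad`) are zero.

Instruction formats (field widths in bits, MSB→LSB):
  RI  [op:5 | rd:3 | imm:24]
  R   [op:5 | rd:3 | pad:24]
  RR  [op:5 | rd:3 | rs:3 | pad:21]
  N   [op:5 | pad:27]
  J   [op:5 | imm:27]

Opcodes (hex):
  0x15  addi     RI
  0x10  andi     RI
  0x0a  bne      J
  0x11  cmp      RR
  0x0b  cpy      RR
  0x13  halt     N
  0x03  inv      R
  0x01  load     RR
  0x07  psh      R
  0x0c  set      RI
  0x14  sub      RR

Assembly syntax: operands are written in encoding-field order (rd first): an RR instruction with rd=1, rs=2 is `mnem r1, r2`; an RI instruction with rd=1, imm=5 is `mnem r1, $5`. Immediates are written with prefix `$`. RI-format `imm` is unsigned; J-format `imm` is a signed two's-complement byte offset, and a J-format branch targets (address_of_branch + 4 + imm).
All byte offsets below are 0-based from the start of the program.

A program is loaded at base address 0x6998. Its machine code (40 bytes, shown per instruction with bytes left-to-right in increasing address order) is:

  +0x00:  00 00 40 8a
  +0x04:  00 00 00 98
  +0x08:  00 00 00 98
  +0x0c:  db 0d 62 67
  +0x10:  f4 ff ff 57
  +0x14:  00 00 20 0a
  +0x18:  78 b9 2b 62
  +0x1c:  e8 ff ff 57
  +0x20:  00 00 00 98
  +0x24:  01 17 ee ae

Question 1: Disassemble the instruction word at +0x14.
load r2, r1

[14] 00 00 20 0a → 0x0a200000
  top 5b → 0x1 → load [RR]
  [26:24] rd=2 = r2
  [23:21] rs=1 = r1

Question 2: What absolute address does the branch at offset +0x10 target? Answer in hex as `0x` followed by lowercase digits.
0x69a0

+0x10: f4 ff ff 57 ⇒ word 0x57fffff4 (little)
  opcode bits[31:27]=0xa: bne/J
  [26:0] imm=134217716 (s27→-12) = $-12
  target = base 0x6998 + off 0x10 + 4 + imm -12 = 0x69a0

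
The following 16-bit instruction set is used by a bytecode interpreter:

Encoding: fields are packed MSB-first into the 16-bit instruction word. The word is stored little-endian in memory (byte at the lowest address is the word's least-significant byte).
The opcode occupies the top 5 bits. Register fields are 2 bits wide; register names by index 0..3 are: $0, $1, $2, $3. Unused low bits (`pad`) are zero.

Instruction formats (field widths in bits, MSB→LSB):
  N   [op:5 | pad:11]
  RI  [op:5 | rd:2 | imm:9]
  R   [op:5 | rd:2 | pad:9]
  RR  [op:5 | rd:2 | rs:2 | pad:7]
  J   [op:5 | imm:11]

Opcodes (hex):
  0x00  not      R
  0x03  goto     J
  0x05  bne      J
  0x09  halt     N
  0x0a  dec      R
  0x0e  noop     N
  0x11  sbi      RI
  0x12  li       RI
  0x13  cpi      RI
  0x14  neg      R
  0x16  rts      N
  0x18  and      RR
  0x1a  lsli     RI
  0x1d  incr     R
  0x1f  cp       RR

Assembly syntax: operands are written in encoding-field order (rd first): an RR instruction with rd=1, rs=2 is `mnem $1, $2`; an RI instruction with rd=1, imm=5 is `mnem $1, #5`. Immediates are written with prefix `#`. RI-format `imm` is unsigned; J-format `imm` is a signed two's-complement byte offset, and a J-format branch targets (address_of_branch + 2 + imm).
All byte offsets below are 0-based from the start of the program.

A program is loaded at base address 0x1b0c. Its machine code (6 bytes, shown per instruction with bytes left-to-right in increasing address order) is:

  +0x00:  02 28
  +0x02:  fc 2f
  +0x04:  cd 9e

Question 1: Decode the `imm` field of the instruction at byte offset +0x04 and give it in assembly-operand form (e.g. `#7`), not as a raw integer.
@+04  little-endian(cd 9e) = 0x9ecd
  opcode bits[15:11]=0x13: cpi/RI
  rd: (w>>9)&0x3=0x3 → $3
  imm: (w>>0)&0x1ff=0xcd → #205

#205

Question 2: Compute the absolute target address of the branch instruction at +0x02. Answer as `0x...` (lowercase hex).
0x1b0c

off 0x02: read fc 2f as little → 0x2ffc
  opcode bits[15:11]=0x5: bne/J
  imm@[10:0]=0x7fc (s11→-4) ⇒ #-4
  target = base 0x1b0c + off 0x02 + 2 + imm -4 = 0x1b0c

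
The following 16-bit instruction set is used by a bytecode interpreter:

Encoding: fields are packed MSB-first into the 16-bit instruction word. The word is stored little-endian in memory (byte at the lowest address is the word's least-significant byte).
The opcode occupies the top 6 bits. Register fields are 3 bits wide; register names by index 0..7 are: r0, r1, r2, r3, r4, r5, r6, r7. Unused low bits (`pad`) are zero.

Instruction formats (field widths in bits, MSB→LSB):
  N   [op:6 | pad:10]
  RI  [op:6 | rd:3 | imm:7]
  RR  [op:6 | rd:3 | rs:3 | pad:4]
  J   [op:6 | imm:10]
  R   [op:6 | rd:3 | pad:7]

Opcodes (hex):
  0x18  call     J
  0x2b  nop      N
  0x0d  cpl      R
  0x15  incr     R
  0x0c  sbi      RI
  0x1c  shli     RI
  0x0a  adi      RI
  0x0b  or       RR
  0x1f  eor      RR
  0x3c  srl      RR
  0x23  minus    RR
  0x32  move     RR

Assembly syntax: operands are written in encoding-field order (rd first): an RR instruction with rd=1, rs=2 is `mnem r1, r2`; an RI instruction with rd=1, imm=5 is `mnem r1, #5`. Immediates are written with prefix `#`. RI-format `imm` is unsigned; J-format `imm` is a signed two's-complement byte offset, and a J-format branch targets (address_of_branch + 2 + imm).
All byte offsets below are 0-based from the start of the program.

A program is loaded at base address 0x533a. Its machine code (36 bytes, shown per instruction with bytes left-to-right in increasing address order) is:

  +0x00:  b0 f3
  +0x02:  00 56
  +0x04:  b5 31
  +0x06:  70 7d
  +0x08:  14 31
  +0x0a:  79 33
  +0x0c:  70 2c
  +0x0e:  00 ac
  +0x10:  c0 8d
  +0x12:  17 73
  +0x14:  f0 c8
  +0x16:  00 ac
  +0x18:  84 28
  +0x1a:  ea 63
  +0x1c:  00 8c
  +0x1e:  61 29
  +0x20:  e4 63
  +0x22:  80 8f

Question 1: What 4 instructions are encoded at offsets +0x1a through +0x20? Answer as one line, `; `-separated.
[1a] ea 63 → 0x63ea
  opcode bits[15:10]=0x18: call/J
  [9:0] imm=1002 (s10→-22) = #-22
[1c] 00 8c → 0x8c00
  opcode bits[15:10]=0x23: minus/RR
  [9:7] rd=0 = r0
  [6:4] rs=0 = r0
[1e] 61 29 → 0x2961
  opcode bits[15:10]=0xa: adi/RI
  [9:7] rd=2 = r2
  [6:0] imm=97 = #97
[20] e4 63 → 0x63e4
  opcode bits[15:10]=0x18: call/J
  [9:0] imm=996 (s10→-28) = #-28

call #-22; minus r0, r0; adi r2, #97; call #-28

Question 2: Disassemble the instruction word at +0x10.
minus r3, r4

@+10  little-endian(c0 8d) = 0x8dc0
  opcode bits[15:10]=0x23: minus/RR
  rd: (w>>7)&0x7=0x3 → r3
  rs: (w>>4)&0x7=0x4 → r4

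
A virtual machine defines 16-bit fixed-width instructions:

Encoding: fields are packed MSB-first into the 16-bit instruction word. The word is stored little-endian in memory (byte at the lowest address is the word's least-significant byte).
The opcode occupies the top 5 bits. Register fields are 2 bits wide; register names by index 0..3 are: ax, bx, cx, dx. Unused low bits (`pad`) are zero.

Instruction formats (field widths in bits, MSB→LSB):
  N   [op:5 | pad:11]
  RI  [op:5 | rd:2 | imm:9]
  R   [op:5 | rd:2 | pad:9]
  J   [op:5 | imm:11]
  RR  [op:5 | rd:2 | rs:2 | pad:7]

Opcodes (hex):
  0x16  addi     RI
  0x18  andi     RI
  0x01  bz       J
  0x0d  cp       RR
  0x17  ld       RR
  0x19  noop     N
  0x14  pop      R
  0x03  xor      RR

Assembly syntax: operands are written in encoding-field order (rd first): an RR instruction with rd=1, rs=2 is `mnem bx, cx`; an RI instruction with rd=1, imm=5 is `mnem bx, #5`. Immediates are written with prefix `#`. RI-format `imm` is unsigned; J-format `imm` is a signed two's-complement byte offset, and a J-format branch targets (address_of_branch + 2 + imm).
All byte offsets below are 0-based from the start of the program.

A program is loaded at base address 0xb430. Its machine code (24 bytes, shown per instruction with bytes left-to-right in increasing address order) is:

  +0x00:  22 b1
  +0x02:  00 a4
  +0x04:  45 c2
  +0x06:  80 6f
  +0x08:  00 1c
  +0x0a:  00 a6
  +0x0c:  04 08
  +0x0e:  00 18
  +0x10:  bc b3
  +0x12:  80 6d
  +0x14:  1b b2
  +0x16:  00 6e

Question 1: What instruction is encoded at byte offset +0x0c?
bz #4

off 0x0c: read 04 08 as little → 0x0804
  opcode bits[15:11]=0x1: bz/J
  imm: (w>>0)&0x7ff=0x4 → #4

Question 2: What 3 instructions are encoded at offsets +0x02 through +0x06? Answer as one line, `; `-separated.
off 0x02: read 00 a4 as little → 0xa400
  op=0xa400>>11=0x14 ⇒ pop (R)
  rd: (w>>9)&0x3=0x2 → cx
off 0x04: read 45 c2 as little → 0xc245
  op=0xc245>>11=0x18 ⇒ andi (RI)
  rd: (w>>9)&0x3=0x1 → bx
  imm: (w>>0)&0x1ff=0x45 → #69
off 0x06: read 80 6f as little → 0x6f80
  op=0x6f80>>11=0xd ⇒ cp (RR)
  rd: (w>>9)&0x3=0x3 → dx
  rs: (w>>7)&0x3=0x3 → dx

pop cx; andi bx, #69; cp dx, dx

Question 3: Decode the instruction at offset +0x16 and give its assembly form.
cp dx, ax

[16] 00 6e → 0x6e00
  top 5b → 0xd → cp [RR]
  [10:9] rd=3 = dx
  [8:7] rs=0 = ax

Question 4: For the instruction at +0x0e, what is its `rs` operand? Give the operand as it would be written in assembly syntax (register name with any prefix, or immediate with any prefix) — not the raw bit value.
ax

[0e] 00 18 → 0x1800
  opcode bits[15:11]=0x3: xor/RR
  rd: (w>>9)&0x3=0x0 → ax
  rs: (w>>7)&0x3=0x0 → ax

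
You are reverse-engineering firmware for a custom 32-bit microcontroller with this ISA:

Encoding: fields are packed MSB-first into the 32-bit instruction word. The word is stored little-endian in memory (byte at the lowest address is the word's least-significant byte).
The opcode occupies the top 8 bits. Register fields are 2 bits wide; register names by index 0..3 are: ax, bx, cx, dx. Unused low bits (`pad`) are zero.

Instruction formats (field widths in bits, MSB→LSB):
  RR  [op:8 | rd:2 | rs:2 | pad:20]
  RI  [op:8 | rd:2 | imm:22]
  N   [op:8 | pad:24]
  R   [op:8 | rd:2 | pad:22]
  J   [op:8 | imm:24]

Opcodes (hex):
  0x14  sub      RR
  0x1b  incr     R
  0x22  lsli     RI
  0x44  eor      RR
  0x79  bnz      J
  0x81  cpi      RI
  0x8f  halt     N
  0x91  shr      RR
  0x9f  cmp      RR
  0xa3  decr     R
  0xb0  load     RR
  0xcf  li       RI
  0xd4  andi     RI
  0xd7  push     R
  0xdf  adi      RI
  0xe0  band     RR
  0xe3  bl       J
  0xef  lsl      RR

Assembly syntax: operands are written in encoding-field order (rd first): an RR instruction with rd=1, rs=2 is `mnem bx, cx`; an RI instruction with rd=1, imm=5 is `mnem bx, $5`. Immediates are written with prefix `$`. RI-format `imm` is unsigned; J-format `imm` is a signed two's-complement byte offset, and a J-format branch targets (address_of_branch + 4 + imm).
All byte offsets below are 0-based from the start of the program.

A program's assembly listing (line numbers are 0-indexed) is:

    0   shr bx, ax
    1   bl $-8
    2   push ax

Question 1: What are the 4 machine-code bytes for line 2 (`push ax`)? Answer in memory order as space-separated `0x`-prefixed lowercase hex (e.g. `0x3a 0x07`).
0x00 0x00 0x00 0xd7

2. push fields op=0xd7:8|rd=0:2|pad=0:22 → word d7000000h → 00 00 00 d7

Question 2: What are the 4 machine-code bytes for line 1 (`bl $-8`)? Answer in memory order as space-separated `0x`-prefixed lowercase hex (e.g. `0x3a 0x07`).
1. bl fields op=0xe3:8|imm=-8:24 → word e3fffff8h → f8 ff ff e3

0xf8 0xff 0xff 0xe3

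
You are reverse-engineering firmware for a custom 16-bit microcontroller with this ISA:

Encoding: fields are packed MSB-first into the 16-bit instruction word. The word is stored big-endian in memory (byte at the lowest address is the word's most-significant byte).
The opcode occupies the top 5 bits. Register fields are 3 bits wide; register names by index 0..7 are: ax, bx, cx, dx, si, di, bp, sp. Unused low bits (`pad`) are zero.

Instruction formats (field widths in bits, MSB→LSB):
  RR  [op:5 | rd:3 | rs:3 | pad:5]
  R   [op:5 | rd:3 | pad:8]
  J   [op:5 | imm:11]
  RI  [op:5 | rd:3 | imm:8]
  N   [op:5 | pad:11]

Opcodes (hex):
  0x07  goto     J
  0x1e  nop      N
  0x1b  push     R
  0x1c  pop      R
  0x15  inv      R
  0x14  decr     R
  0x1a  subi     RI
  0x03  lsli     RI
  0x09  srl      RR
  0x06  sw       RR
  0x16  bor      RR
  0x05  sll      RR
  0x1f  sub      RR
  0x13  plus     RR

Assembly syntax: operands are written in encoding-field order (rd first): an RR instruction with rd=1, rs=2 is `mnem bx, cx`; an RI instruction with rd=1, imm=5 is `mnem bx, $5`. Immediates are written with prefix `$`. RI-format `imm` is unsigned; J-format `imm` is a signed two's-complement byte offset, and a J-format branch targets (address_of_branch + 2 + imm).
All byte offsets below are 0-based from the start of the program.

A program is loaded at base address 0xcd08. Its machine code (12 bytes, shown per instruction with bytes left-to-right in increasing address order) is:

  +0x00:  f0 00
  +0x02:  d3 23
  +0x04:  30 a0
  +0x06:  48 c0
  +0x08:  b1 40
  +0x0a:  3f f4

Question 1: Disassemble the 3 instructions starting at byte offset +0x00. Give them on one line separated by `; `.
nop; subi dx, $35; sw ax, di

@+00  big-endian(f0 00) = 0xf000
  top 5b → 0x1e → nop [N]
@+02  big-endian(d3 23) = 0xd323
  top 5b → 0x1a → subi [RI]
  rd: (w>>8)&0x7=0x3 → dx
  imm: (w>>0)&0xff=0x23 → $35
@+04  big-endian(30 a0) = 0x30a0
  top 5b → 0x6 → sw [RR]
  rd: (w>>8)&0x7=0x0 → ax
  rs: (w>>5)&0x7=0x5 → di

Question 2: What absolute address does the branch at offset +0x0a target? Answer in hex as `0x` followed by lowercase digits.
[0a] 3f f4 → 0x3ff4
  op=0x3ff4>>11=0x7 ⇒ goto (J)
  imm: (w>>0)&0x7ff=0x7f4 (s11→-12) → $-12
  target = base 0xcd08 + off 0x0a + 2 + imm -12 = 0xcd08

0xcd08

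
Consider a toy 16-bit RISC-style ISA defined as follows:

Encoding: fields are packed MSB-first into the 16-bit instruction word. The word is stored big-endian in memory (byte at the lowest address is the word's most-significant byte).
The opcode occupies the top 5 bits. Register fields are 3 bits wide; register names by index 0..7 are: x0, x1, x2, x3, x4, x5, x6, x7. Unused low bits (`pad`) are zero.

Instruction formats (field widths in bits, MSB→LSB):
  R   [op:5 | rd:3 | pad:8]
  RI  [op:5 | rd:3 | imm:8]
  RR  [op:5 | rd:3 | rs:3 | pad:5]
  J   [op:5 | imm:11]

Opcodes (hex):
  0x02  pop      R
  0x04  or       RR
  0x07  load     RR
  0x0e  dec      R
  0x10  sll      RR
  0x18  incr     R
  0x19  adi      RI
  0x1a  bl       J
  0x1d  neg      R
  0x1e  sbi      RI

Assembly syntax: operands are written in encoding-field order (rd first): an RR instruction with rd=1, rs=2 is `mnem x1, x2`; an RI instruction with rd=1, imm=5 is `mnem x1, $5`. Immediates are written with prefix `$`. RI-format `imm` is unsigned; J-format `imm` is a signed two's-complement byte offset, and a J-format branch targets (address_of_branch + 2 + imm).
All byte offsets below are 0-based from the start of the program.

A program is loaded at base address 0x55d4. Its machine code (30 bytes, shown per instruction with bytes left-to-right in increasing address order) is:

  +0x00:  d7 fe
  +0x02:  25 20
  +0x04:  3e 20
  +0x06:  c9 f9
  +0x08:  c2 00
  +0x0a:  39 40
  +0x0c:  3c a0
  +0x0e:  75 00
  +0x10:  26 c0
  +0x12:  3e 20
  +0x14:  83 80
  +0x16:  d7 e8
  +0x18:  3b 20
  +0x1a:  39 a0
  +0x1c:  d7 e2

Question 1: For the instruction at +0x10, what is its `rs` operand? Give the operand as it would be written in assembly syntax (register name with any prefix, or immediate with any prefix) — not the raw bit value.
x6

+0x10: 26 c0 ⇒ word 0x26c0 (big)
  top 5b → 0x4 → or [RR]
  rd: (w>>8)&0x7=0x6 → x6
  rs: (w>>5)&0x7=0x6 → x6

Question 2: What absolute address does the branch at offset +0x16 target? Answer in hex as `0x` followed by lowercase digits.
0x55d4

+0x16: d7 e8 ⇒ word 0xd7e8 (big)
  op=0xd7e8>>11=0x1a ⇒ bl (J)
  [10:0] imm=2024 (s11→-24) = $-24
  target = base 0x55d4 + off 0x16 + 2 + imm -24 = 0x55d4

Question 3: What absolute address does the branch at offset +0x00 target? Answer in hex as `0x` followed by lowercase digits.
off 0x00: read d7 fe as big → 0xd7fe
  top 5b → 0x1a → bl [J]
  [10:0] imm=2046 (s11→-2) = $-2
  target = base 0x55d4 + off 0x00 + 2 + imm -2 = 0x55d4

0x55d4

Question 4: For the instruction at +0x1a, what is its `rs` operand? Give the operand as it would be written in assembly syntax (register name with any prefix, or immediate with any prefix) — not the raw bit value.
x5

+0x1a: 39 a0 ⇒ word 0x39a0 (big)
  opcode bits[15:11]=0x7: load/RR
  rd@[10:8]=0x1 ⇒ x1
  rs@[7:5]=0x5 ⇒ x5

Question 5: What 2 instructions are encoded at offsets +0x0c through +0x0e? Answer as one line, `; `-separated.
load x4, x5; dec x5

+0x0c: 3c a0 ⇒ word 0x3ca0 (big)
  op=0x3ca0>>11=0x7 ⇒ load (RR)
  rd: (w>>8)&0x7=0x4 → x4
  rs: (w>>5)&0x7=0x5 → x5
+0x0e: 75 00 ⇒ word 0x7500 (big)
  op=0x7500>>11=0xe ⇒ dec (R)
  rd: (w>>8)&0x7=0x5 → x5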